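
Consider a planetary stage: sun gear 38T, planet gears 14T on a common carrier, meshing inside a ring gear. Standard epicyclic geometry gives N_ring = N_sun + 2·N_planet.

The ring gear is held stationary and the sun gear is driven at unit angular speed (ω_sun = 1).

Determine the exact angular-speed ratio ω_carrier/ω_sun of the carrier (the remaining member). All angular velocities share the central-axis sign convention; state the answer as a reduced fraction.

N_ring = 38 + 2·14 = 66
38(ω_s−ω_c) = −66(ω_r−ω_c),  ω_r=0, ω_s=1
38(1−ω_c) = −66(0−ω_c)  ⇒  104ω_c = 38  ⇒  ω_c = 19/52
ω_c/ω_s = 19/52

19/52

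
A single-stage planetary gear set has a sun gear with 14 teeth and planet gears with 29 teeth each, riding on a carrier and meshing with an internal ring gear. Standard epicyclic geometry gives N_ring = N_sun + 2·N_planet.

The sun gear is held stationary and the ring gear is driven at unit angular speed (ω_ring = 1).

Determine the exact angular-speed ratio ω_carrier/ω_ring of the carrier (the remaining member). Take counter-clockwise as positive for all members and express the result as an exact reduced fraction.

36/43

N_ring = 14 + 2·29 = 72
14(ω_s−ω_c) = −72(ω_r−ω_c),  ω_s=0, ω_r=1
14(0−ω_c) = −72(1−ω_c)  ⇒  86ω_c = 72  ⇒  ω_c = 36/43
ω_c/ω_r = 36/43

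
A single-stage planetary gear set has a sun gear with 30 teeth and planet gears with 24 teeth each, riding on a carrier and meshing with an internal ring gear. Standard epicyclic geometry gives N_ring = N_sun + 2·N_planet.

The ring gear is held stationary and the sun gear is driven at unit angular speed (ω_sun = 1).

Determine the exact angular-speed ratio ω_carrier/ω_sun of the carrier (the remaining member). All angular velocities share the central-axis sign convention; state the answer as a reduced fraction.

N_ring = 30 + 2·24 = 78
30(ω_s−ω_c) = −78(ω_r−ω_c),  ω_r=0, ω_s=1
30(1−ω_c) = −78(0−ω_c)  ⇒  108ω_c = 30  ⇒  ω_c = 5/18
ω_c/ω_s = 5/18

5/18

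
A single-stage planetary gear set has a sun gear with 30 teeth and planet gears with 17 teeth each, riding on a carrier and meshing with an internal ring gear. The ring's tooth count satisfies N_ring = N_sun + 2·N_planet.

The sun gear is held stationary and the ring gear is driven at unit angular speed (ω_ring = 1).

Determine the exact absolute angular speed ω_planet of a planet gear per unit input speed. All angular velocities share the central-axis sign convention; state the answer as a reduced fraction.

32/17

N_ring = 30 + 2·17 = 64
30(ω_s−ω_c) = −64(ω_r−ω_c),  ω_s=0, ω_r=1
30(0−ω_c) = −64(1−ω_c)  ⇒  94ω_c = 64  ⇒  ω_c = 32/47
sun–planet: 30·(0−32/47) = −17·(ω_p−ω_c)  ⇒  ω_p−ω_c = −(30/17)·(-32/47) = 960/799
ω_p = 32/47 + 960/799 = 32/17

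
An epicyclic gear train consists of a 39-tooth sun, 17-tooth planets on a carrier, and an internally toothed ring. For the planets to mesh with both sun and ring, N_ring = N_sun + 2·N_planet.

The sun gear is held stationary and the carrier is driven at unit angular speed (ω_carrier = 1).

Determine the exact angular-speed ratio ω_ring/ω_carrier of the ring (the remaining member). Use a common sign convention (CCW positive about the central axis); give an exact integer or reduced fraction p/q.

N_ring = 39 + 2·17 = 73
39(ω_s−ω_c) = −73(ω_r−ω_c),  ω_s=0, ω_c=1
ω_r = 1 − (39/73)(0−1) = 112/73
ω_r/ω_c = 112/73

112/73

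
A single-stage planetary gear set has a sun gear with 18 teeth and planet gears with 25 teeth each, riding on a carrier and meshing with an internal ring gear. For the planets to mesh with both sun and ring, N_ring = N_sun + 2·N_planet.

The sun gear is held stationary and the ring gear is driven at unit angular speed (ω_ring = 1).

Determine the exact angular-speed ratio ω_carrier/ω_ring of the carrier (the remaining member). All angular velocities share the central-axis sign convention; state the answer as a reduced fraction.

34/43

N_ring = 18 + 2·25 = 68
18(ω_s−ω_c) = −68(ω_r−ω_c),  ω_s=0, ω_r=1
18(0−ω_c) = −68(1−ω_c)  ⇒  86ω_c = 68  ⇒  ω_c = 34/43
ω_c/ω_r = 34/43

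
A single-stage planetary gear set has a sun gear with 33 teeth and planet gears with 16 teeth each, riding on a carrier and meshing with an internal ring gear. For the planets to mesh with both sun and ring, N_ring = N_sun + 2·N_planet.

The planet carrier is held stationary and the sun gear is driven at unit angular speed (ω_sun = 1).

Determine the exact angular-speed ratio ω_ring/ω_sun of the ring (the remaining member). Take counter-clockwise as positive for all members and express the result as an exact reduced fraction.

-33/65

N_ring = 33 + 2·16 = 65
33(ω_s−ω_c) = −65(ω_r−ω_c),  ω_c=0, ω_s=1
ω_r = 0 − (33/65)(1−0) = -33/65
ω_r/ω_s = -33/65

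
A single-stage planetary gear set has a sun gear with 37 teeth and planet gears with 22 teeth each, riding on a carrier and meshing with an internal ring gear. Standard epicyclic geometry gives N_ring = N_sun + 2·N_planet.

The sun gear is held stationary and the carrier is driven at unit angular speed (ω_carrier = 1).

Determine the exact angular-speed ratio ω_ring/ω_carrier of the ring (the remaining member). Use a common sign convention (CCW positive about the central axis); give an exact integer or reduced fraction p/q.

118/81

N_ring = 37 + 2·22 = 81
37(ω_s−ω_c) = −81(ω_r−ω_c),  ω_s=0, ω_c=1
ω_r = 1 − (37/81)(0−1) = 118/81
ω_r/ω_c = 118/81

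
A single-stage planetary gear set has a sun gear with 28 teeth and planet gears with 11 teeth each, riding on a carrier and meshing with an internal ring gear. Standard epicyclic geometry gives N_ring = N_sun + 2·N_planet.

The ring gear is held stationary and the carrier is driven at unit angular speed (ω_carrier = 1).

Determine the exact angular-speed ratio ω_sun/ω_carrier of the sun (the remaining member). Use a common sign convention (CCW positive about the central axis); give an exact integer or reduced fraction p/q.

N_ring = 28 + 2·11 = 50
28(ω_s−ω_c) = −50(ω_r−ω_c),  ω_r=0, ω_c=1
ω_s = 1 − (50/28)(0−1) = 39/14
ω_s/ω_c = 39/14

39/14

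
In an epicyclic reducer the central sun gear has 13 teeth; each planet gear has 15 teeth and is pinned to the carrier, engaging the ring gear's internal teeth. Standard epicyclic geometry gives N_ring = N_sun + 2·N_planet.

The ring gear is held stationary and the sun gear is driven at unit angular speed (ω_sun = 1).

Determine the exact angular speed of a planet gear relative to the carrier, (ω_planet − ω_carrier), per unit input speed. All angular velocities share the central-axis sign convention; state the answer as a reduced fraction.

N_ring = 13 + 2·15 = 43
13(ω_s−ω_c) = −43(ω_r−ω_c),  ω_r=0, ω_s=1
13(1−ω_c) = −43(0−ω_c)  ⇒  56ω_c = 13  ⇒  ω_c = 13/56
sun–planet: 13·(1−13/56) = −15·(ω_p−ω_c)  ⇒  ω_p−ω_c = −(13/15)·(43/56) = -559/840

-559/840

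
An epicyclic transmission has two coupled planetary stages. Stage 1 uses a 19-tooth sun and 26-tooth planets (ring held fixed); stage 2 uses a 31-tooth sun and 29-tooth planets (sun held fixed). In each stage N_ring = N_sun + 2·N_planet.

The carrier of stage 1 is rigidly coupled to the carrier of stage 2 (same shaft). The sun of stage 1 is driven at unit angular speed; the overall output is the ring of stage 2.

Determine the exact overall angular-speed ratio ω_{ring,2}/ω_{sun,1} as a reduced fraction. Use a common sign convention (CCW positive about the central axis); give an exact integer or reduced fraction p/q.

76/267

Stage 1: N_ring = 19 + 2·26 = 71
Stage 1: 19(ω_s−ω_c) = −71(ω_r−ω_c),  ω_r=0, ω_s=1
Stage 1: 19(1−ω_c) = −71(0−ω_c)  ⇒  90ω_c = 19  ⇒  ω_c = 19/90
  ⇒ ω_c¹/ω_s¹ = 19/90
Stage 2: N_ring = 31 + 2·29 = 89
Stage 2: 31(ω_s−ω_c) = −89(ω_r−ω_c),  ω_s=0, ω_c=1
Stage 2: ω_r = 1 − (31/89)(0−1) = 120/89
  ⇒ ω_r²/ω_c² = 120/89
Coupling ω_c² = ω_c¹ ⇒ overall = 19/90 × 120/89 = 76/267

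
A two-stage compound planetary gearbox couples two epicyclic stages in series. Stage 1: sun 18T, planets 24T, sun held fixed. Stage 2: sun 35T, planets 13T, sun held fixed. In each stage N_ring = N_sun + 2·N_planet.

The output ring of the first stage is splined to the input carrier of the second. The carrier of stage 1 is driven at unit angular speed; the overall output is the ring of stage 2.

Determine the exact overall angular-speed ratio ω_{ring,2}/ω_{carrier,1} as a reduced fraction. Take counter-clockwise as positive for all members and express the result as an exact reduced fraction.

1344/671

Stage 1: N_ring = 18 + 2·24 = 66
Stage 1: 18(ω_s−ω_c) = −66(ω_r−ω_c),  ω_s=0, ω_c=1
Stage 1: ω_r = 1 − (18/66)(0−1) = 14/11
  ⇒ ω_r¹/ω_c¹ = 14/11
Stage 2: N_ring = 35 + 2·13 = 61
Stage 2: 35(ω_s−ω_c) = −61(ω_r−ω_c),  ω_s=0, ω_c=1
Stage 2: ω_r = 1 − (35/61)(0−1) = 96/61
  ⇒ ω_r²/ω_c² = 96/61
Coupling ω_c² = ω_r¹ ⇒ overall = 14/11 × 96/61 = 1344/671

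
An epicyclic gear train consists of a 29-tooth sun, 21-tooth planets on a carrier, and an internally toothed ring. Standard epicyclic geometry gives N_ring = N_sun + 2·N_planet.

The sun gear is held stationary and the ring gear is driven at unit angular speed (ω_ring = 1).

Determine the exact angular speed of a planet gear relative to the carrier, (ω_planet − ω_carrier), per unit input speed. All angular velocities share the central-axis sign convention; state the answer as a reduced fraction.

2059/2100

N_ring = 29 + 2·21 = 71
29(ω_s−ω_c) = −71(ω_r−ω_c),  ω_s=0, ω_r=1
29(0−ω_c) = −71(1−ω_c)  ⇒  100ω_c = 71  ⇒  ω_c = 71/100
sun–planet: 29·(0−71/100) = −21·(ω_p−ω_c)  ⇒  ω_p−ω_c = −(29/21)·(-71/100) = 2059/2100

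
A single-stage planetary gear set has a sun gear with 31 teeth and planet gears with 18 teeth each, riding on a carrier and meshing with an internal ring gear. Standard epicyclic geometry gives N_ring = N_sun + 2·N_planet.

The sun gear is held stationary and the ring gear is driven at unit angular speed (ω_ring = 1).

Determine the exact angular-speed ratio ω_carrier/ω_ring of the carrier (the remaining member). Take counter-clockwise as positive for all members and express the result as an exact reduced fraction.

N_ring = 31 + 2·18 = 67
31(ω_s−ω_c) = −67(ω_r−ω_c),  ω_s=0, ω_r=1
31(0−ω_c) = −67(1−ω_c)  ⇒  98ω_c = 67  ⇒  ω_c = 67/98
ω_c/ω_r = 67/98

67/98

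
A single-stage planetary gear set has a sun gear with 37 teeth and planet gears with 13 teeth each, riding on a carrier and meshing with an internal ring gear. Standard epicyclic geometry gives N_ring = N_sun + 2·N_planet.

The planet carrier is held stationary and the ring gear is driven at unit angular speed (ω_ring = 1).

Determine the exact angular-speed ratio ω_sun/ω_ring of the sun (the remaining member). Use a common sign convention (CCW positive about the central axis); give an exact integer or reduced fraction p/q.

N_ring = 37 + 2·13 = 63
37(ω_s−ω_c) = −63(ω_r−ω_c),  ω_c=0, ω_r=1
ω_s = 0 − (63/37)(1−0) = -63/37
ω_s/ω_r = -63/37

-63/37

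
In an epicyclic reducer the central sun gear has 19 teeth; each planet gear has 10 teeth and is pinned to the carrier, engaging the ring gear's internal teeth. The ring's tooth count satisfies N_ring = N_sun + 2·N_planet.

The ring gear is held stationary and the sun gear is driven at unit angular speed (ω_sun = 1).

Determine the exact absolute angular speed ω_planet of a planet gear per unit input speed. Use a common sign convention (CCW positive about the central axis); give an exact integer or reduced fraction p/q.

N_ring = 19 + 2·10 = 39
19(ω_s−ω_c) = −39(ω_r−ω_c),  ω_r=0, ω_s=1
19(1−ω_c) = −39(0−ω_c)  ⇒  58ω_c = 19  ⇒  ω_c = 19/58
sun–planet: 19·(1−19/58) = −10·(ω_p−ω_c)  ⇒  ω_p−ω_c = −(19/10)·(39/58) = -741/580
ω_p = 19/58 − 741/580 = -19/20

-19/20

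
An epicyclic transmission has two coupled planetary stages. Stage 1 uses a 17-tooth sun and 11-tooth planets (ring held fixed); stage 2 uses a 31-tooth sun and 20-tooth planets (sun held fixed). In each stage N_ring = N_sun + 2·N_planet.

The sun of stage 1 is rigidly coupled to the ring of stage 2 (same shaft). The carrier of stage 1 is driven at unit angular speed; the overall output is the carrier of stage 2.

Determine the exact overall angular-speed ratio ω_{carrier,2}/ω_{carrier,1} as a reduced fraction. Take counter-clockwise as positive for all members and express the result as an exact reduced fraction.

1988/867

Stage 1: N_ring = 17 + 2·11 = 39
Stage 1: 17(ω_s−ω_c) = −39(ω_r−ω_c),  ω_r=0, ω_c=1
Stage 1: ω_s = 1 − (39/17)(0−1) = 56/17
  ⇒ ω_s¹/ω_c¹ = 56/17
Stage 2: N_ring = 31 + 2·20 = 71
Stage 2: 31(ω_s−ω_c) = −71(ω_r−ω_c),  ω_s=0, ω_r=1
Stage 2: 31(0−ω_c) = −71(1−ω_c)  ⇒  102ω_c = 71  ⇒  ω_c = 71/102
  ⇒ ω_c²/ω_r² = 71/102
Coupling ω_r² = ω_s¹ ⇒ overall = 56/17 × 71/102 = 1988/867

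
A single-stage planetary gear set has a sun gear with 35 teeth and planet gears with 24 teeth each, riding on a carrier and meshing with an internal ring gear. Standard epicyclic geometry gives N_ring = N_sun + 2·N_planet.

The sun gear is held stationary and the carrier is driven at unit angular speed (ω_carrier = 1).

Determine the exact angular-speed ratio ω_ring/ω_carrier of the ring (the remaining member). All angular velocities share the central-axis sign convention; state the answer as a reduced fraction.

118/83

N_ring = 35 + 2·24 = 83
35(ω_s−ω_c) = −83(ω_r−ω_c),  ω_s=0, ω_c=1
ω_r = 1 − (35/83)(0−1) = 118/83
ω_r/ω_c = 118/83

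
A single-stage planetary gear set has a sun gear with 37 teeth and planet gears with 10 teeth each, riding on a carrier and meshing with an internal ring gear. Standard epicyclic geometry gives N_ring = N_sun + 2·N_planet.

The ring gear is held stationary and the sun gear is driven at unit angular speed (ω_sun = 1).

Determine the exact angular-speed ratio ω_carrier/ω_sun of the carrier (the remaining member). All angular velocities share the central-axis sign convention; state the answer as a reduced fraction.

37/94

N_ring = 37 + 2·10 = 57
37(ω_s−ω_c) = −57(ω_r−ω_c),  ω_r=0, ω_s=1
37(1−ω_c) = −57(0−ω_c)  ⇒  94ω_c = 37  ⇒  ω_c = 37/94
ω_c/ω_s = 37/94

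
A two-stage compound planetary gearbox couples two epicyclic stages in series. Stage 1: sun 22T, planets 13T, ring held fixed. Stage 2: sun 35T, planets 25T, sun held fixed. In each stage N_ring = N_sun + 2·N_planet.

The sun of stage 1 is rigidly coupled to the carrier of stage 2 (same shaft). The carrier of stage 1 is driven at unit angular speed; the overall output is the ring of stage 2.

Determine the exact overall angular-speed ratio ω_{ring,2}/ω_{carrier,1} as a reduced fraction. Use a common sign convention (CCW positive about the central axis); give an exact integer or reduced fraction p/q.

840/187

Stage 1: N_ring = 22 + 2·13 = 48
Stage 1: 22(ω_s−ω_c) = −48(ω_r−ω_c),  ω_r=0, ω_c=1
Stage 1: ω_s = 1 − (48/22)(0−1) = 35/11
  ⇒ ω_s¹/ω_c¹ = 35/11
Stage 2: N_ring = 35 + 2·25 = 85
Stage 2: 35(ω_s−ω_c) = −85(ω_r−ω_c),  ω_s=0, ω_c=1
Stage 2: ω_r = 1 − (35/85)(0−1) = 24/17
  ⇒ ω_r²/ω_c² = 24/17
Coupling ω_c² = ω_s¹ ⇒ overall = 35/11 × 24/17 = 840/187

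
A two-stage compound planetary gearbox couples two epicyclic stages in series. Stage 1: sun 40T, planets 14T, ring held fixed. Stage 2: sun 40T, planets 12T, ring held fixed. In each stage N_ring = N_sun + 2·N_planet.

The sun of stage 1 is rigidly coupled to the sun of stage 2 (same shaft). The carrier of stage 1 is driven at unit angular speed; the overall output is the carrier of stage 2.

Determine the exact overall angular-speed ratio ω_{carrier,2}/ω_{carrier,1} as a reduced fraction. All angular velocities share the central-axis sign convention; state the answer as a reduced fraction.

Stage 1: N_ring = 40 + 2·14 = 68
Stage 1: 40(ω_s−ω_c) = −68(ω_r−ω_c),  ω_r=0, ω_c=1
Stage 1: ω_s = 1 − (68/40)(0−1) = 27/10
  ⇒ ω_s¹/ω_c¹ = 27/10
Stage 2: N_ring = 40 + 2·12 = 64
Stage 2: 40(ω_s−ω_c) = −64(ω_r−ω_c),  ω_r=0, ω_s=1
Stage 2: 40(1−ω_c) = −64(0−ω_c)  ⇒  104ω_c = 40  ⇒  ω_c = 5/13
  ⇒ ω_c²/ω_s² = 5/13
Coupling ω_s² = ω_s¹ ⇒ overall = 27/10 × 5/13 = 27/26

27/26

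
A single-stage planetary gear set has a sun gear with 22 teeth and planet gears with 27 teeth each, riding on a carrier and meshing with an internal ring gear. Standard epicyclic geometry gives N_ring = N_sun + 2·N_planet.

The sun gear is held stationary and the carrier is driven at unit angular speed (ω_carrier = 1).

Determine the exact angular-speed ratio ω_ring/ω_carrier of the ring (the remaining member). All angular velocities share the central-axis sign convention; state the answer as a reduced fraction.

N_ring = 22 + 2·27 = 76
22(ω_s−ω_c) = −76(ω_r−ω_c),  ω_s=0, ω_c=1
ω_r = 1 − (22/76)(0−1) = 49/38
ω_r/ω_c = 49/38

49/38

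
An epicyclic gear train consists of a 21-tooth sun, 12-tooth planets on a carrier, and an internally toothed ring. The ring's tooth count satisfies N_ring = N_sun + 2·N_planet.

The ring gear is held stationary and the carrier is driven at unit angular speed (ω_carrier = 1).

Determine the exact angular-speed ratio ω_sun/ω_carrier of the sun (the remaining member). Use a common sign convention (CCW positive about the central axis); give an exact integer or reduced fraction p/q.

N_ring = 21 + 2·12 = 45
21(ω_s−ω_c) = −45(ω_r−ω_c),  ω_r=0, ω_c=1
ω_s = 1 − (45/21)(0−1) = 22/7
ω_s/ω_c = 22/7

22/7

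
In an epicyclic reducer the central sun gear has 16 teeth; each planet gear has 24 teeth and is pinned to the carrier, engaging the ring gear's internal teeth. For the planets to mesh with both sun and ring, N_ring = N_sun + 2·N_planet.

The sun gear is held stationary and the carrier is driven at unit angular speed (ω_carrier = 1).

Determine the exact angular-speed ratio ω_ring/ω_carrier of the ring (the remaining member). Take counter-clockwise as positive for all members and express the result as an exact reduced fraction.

N_ring = 16 + 2·24 = 64
16(ω_s−ω_c) = −64(ω_r−ω_c),  ω_s=0, ω_c=1
ω_r = 1 − (16/64)(0−1) = 5/4
ω_r/ω_c = 5/4

5/4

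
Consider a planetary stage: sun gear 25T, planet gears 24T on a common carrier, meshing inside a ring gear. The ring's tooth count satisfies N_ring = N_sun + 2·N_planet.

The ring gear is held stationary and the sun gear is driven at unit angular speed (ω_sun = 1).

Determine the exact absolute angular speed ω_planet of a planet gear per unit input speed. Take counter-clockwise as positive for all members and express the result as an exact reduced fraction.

-25/48

N_ring = 25 + 2·24 = 73
25(ω_s−ω_c) = −73(ω_r−ω_c),  ω_r=0, ω_s=1
25(1−ω_c) = −73(0−ω_c)  ⇒  98ω_c = 25  ⇒  ω_c = 25/98
sun–planet: 25·(1−25/98) = −24·(ω_p−ω_c)  ⇒  ω_p−ω_c = −(25/24)·(73/98) = -1825/2352
ω_p = 25/98 − 1825/2352 = -25/48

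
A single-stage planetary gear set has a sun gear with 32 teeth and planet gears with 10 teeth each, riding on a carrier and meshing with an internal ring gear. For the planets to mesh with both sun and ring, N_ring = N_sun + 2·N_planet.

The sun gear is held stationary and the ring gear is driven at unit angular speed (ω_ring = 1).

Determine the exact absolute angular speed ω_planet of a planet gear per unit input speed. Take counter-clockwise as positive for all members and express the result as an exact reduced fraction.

N_ring = 32 + 2·10 = 52
32(ω_s−ω_c) = −52(ω_r−ω_c),  ω_s=0, ω_r=1
32(0−ω_c) = −52(1−ω_c)  ⇒  84ω_c = 52  ⇒  ω_c = 13/21
sun–planet: 32·(0−13/21) = −10·(ω_p−ω_c)  ⇒  ω_p−ω_c = −(32/10)·(-13/21) = 208/105
ω_p = 13/21 + 208/105 = 13/5

13/5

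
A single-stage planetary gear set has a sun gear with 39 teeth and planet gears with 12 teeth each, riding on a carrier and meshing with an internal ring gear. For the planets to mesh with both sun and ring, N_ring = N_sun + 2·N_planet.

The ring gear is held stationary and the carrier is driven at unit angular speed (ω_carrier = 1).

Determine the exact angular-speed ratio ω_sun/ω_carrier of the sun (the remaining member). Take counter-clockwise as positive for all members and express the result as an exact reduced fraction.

34/13

N_ring = 39 + 2·12 = 63
39(ω_s−ω_c) = −63(ω_r−ω_c),  ω_r=0, ω_c=1
ω_s = 1 − (63/39)(0−1) = 34/13
ω_s/ω_c = 34/13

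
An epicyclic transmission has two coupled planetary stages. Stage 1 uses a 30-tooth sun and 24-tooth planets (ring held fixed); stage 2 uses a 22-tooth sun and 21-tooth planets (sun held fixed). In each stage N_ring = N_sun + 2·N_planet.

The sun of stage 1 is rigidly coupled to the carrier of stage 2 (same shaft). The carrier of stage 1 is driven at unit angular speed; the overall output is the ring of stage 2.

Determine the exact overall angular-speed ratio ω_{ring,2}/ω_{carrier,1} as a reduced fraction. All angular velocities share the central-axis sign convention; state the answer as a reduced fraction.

Stage 1: N_ring = 30 + 2·24 = 78
Stage 1: 30(ω_s−ω_c) = −78(ω_r−ω_c),  ω_r=0, ω_c=1
Stage 1: ω_s = 1 − (78/30)(0−1) = 18/5
  ⇒ ω_s¹/ω_c¹ = 18/5
Stage 2: N_ring = 22 + 2·21 = 64
Stage 2: 22(ω_s−ω_c) = −64(ω_r−ω_c),  ω_s=0, ω_c=1
Stage 2: ω_r = 1 − (22/64)(0−1) = 43/32
  ⇒ ω_r²/ω_c² = 43/32
Coupling ω_c² = ω_s¹ ⇒ overall = 18/5 × 43/32 = 387/80

387/80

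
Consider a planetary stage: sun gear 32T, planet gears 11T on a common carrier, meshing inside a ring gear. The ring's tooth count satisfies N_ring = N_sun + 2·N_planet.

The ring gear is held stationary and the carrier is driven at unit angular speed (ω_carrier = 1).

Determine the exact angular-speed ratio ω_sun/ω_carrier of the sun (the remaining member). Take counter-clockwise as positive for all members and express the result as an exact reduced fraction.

N_ring = 32 + 2·11 = 54
32(ω_s−ω_c) = −54(ω_r−ω_c),  ω_r=0, ω_c=1
ω_s = 1 − (54/32)(0−1) = 43/16
ω_s/ω_c = 43/16

43/16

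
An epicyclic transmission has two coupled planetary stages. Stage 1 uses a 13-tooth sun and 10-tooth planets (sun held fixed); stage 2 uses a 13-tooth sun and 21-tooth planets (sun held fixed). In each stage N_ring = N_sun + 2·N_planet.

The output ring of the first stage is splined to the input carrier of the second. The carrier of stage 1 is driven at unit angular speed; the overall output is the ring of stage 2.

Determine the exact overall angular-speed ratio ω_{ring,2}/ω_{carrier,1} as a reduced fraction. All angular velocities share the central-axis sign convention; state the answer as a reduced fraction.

3128/1815

Stage 1: N_ring = 13 + 2·10 = 33
Stage 1: 13(ω_s−ω_c) = −33(ω_r−ω_c),  ω_s=0, ω_c=1
Stage 1: ω_r = 1 − (13/33)(0−1) = 46/33
  ⇒ ω_r¹/ω_c¹ = 46/33
Stage 2: N_ring = 13 + 2·21 = 55
Stage 2: 13(ω_s−ω_c) = −55(ω_r−ω_c),  ω_s=0, ω_c=1
Stage 2: ω_r = 1 − (13/55)(0−1) = 68/55
  ⇒ ω_r²/ω_c² = 68/55
Coupling ω_c² = ω_r¹ ⇒ overall = 46/33 × 68/55 = 3128/1815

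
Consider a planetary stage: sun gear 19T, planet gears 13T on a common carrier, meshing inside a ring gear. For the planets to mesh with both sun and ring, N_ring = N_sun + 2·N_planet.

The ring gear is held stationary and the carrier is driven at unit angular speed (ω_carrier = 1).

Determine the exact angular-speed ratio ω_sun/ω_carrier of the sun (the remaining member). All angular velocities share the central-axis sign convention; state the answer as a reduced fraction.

64/19

N_ring = 19 + 2·13 = 45
19(ω_s−ω_c) = −45(ω_r−ω_c),  ω_r=0, ω_c=1
ω_s = 1 − (45/19)(0−1) = 64/19
ω_s/ω_c = 64/19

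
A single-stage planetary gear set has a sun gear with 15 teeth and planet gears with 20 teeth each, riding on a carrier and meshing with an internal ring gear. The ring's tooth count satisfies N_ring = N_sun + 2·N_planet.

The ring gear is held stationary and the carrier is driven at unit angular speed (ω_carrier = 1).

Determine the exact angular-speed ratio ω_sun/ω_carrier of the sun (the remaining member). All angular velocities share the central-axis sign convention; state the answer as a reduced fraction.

14/3

N_ring = 15 + 2·20 = 55
15(ω_s−ω_c) = −55(ω_r−ω_c),  ω_r=0, ω_c=1
ω_s = 1 − (55/15)(0−1) = 14/3
ω_s/ω_c = 14/3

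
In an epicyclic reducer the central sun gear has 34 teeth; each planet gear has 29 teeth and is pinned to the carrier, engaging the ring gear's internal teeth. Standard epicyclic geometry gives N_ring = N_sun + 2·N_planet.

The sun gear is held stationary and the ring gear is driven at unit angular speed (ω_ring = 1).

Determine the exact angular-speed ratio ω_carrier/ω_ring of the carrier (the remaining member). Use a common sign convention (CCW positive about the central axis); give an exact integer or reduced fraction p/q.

46/63

N_ring = 34 + 2·29 = 92
34(ω_s−ω_c) = −92(ω_r−ω_c),  ω_s=0, ω_r=1
34(0−ω_c) = −92(1−ω_c)  ⇒  126ω_c = 92  ⇒  ω_c = 46/63
ω_c/ω_r = 46/63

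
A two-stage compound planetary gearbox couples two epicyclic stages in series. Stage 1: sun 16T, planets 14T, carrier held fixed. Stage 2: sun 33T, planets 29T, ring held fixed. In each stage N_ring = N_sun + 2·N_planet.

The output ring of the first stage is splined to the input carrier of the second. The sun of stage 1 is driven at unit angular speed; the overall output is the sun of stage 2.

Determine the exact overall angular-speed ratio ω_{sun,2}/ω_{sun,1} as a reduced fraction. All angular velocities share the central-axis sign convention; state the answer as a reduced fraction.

-496/363

Stage 1: N_ring = 16 + 2·14 = 44
Stage 1: 16(ω_s−ω_c) = −44(ω_r−ω_c),  ω_c=0, ω_s=1
Stage 1: ω_r = 0 − (16/44)(1−0) = -4/11
  ⇒ ω_r¹/ω_s¹ = -4/11
Stage 2: N_ring = 33 + 2·29 = 91
Stage 2: 33(ω_s−ω_c) = −91(ω_r−ω_c),  ω_r=0, ω_c=1
Stage 2: ω_s = 1 − (91/33)(0−1) = 124/33
  ⇒ ω_s²/ω_c² = 124/33
Coupling ω_c² = ω_r¹ ⇒ overall = -4/11 × 124/33 = -496/363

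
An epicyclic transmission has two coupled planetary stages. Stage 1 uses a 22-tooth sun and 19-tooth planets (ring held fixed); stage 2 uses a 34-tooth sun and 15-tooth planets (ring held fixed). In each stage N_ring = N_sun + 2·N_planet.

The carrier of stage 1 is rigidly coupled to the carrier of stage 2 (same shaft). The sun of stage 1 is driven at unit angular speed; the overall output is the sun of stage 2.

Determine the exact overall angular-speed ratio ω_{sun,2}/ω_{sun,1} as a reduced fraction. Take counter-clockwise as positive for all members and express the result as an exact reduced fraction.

Stage 1: N_ring = 22 + 2·19 = 60
Stage 1: 22(ω_s−ω_c) = −60(ω_r−ω_c),  ω_r=0, ω_s=1
Stage 1: 22(1−ω_c) = −60(0−ω_c)  ⇒  82ω_c = 22  ⇒  ω_c = 11/41
  ⇒ ω_c¹/ω_s¹ = 11/41
Stage 2: N_ring = 34 + 2·15 = 64
Stage 2: 34(ω_s−ω_c) = −64(ω_r−ω_c),  ω_r=0, ω_c=1
Stage 2: ω_s = 1 − (64/34)(0−1) = 49/17
  ⇒ ω_s²/ω_c² = 49/17
Coupling ω_c² = ω_c¹ ⇒ overall = 11/41 × 49/17 = 539/697

539/697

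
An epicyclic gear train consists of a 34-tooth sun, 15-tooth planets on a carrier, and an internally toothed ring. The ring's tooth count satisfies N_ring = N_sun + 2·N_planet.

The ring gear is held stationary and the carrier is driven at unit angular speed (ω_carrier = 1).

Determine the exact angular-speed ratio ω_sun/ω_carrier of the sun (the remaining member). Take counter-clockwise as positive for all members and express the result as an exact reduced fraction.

49/17

N_ring = 34 + 2·15 = 64
34(ω_s−ω_c) = −64(ω_r−ω_c),  ω_r=0, ω_c=1
ω_s = 1 − (64/34)(0−1) = 49/17
ω_s/ω_c = 49/17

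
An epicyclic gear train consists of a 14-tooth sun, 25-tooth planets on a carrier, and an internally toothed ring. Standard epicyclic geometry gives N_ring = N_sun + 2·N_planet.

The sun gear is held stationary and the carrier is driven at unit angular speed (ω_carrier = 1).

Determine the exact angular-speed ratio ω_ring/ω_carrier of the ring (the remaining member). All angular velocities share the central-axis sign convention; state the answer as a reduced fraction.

39/32

N_ring = 14 + 2·25 = 64
14(ω_s−ω_c) = −64(ω_r−ω_c),  ω_s=0, ω_c=1
ω_r = 1 − (14/64)(0−1) = 39/32
ω_r/ω_c = 39/32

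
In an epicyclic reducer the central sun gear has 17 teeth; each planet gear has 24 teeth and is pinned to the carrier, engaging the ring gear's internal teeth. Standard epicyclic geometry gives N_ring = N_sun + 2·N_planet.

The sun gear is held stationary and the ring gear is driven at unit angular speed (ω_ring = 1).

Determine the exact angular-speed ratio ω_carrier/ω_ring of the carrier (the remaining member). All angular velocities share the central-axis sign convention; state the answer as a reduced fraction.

65/82

N_ring = 17 + 2·24 = 65
17(ω_s−ω_c) = −65(ω_r−ω_c),  ω_s=0, ω_r=1
17(0−ω_c) = −65(1−ω_c)  ⇒  82ω_c = 65  ⇒  ω_c = 65/82
ω_c/ω_r = 65/82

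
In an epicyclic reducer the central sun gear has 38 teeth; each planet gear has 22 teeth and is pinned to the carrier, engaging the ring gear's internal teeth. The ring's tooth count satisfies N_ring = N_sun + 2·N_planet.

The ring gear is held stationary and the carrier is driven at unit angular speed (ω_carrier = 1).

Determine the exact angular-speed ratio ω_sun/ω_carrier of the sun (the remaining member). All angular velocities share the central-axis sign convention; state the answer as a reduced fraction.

60/19

N_ring = 38 + 2·22 = 82
38(ω_s−ω_c) = −82(ω_r−ω_c),  ω_r=0, ω_c=1
ω_s = 1 − (82/38)(0−1) = 60/19
ω_s/ω_c = 60/19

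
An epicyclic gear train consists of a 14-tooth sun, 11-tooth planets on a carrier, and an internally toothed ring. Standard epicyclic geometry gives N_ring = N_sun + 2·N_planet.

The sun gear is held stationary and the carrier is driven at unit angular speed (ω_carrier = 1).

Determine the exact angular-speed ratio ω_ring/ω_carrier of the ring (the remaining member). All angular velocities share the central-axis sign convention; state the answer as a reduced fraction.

25/18

N_ring = 14 + 2·11 = 36
14(ω_s−ω_c) = −36(ω_r−ω_c),  ω_s=0, ω_c=1
ω_r = 1 − (14/36)(0−1) = 25/18
ω_r/ω_c = 25/18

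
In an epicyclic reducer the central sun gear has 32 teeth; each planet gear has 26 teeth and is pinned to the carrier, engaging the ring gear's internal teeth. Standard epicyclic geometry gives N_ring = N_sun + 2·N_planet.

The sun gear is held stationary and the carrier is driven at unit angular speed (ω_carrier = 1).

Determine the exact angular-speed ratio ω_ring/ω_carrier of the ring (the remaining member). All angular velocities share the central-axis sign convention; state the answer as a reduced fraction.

29/21

N_ring = 32 + 2·26 = 84
32(ω_s−ω_c) = −84(ω_r−ω_c),  ω_s=0, ω_c=1
ω_r = 1 − (32/84)(0−1) = 29/21
ω_r/ω_c = 29/21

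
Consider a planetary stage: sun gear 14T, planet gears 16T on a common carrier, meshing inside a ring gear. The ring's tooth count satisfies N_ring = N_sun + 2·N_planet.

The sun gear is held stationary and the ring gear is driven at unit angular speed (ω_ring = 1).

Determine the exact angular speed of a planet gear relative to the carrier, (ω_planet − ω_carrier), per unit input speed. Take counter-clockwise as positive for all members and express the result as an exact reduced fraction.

N_ring = 14 + 2·16 = 46
14(ω_s−ω_c) = −46(ω_r−ω_c),  ω_s=0, ω_r=1
14(0−ω_c) = −46(1−ω_c)  ⇒  60ω_c = 46  ⇒  ω_c = 23/30
sun–planet: 14·(0−23/30) = −16·(ω_p−ω_c)  ⇒  ω_p−ω_c = −(14/16)·(-23/30) = 161/240

161/240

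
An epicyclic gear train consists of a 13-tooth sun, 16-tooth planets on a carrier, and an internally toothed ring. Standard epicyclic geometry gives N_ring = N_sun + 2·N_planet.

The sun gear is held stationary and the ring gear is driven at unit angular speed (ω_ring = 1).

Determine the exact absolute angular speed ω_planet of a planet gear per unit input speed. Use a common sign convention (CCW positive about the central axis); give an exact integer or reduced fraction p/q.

45/32

N_ring = 13 + 2·16 = 45
13(ω_s−ω_c) = −45(ω_r−ω_c),  ω_s=0, ω_r=1
13(0−ω_c) = −45(1−ω_c)  ⇒  58ω_c = 45  ⇒  ω_c = 45/58
sun–planet: 13·(0−45/58) = −16·(ω_p−ω_c)  ⇒  ω_p−ω_c = −(13/16)·(-45/58) = 585/928
ω_p = 45/58 + 585/928 = 45/32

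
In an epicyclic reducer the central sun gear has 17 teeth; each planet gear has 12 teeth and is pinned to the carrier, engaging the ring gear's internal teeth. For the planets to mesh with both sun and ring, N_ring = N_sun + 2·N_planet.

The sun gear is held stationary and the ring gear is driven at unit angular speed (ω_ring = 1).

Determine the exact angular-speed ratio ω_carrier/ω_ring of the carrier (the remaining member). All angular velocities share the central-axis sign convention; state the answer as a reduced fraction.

N_ring = 17 + 2·12 = 41
17(ω_s−ω_c) = −41(ω_r−ω_c),  ω_s=0, ω_r=1
17(0−ω_c) = −41(1−ω_c)  ⇒  58ω_c = 41  ⇒  ω_c = 41/58
ω_c/ω_r = 41/58

41/58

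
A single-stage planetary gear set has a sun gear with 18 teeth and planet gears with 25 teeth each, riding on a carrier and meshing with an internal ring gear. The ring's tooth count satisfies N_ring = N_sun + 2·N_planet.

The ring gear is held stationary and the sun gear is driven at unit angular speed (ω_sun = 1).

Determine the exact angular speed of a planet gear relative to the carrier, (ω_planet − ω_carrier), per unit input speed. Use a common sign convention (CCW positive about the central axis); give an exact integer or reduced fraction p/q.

-612/1075

N_ring = 18 + 2·25 = 68
18(ω_s−ω_c) = −68(ω_r−ω_c),  ω_r=0, ω_s=1
18(1−ω_c) = −68(0−ω_c)  ⇒  86ω_c = 18  ⇒  ω_c = 9/43
sun–planet: 18·(1−9/43) = −25·(ω_p−ω_c)  ⇒  ω_p−ω_c = −(18/25)·(34/43) = -612/1075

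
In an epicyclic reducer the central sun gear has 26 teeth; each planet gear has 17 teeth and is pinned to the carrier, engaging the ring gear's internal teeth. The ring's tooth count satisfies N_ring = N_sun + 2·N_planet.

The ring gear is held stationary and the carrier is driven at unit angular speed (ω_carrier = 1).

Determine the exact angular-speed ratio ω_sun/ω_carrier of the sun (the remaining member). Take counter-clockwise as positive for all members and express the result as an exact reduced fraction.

N_ring = 26 + 2·17 = 60
26(ω_s−ω_c) = −60(ω_r−ω_c),  ω_r=0, ω_c=1
ω_s = 1 − (60/26)(0−1) = 43/13
ω_s/ω_c = 43/13

43/13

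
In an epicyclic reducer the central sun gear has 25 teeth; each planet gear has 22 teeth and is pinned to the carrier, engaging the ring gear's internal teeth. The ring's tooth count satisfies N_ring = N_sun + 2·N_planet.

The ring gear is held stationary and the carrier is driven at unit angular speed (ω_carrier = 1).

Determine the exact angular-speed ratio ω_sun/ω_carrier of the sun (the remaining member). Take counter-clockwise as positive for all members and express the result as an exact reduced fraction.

94/25

N_ring = 25 + 2·22 = 69
25(ω_s−ω_c) = −69(ω_r−ω_c),  ω_r=0, ω_c=1
ω_s = 1 − (69/25)(0−1) = 94/25
ω_s/ω_c = 94/25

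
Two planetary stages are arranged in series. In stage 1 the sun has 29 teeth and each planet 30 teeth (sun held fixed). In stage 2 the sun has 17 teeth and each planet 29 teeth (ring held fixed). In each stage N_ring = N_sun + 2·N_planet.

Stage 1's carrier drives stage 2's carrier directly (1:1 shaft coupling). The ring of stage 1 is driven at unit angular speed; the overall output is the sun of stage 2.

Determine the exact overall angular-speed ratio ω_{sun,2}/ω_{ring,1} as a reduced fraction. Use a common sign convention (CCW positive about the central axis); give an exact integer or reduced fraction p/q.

Stage 1: N_ring = 29 + 2·30 = 89
Stage 1: 29(ω_s−ω_c) = −89(ω_r−ω_c),  ω_s=0, ω_r=1
Stage 1: 29(0−ω_c) = −89(1−ω_c)  ⇒  118ω_c = 89  ⇒  ω_c = 89/118
  ⇒ ω_c¹/ω_r¹ = 89/118
Stage 2: N_ring = 17 + 2·29 = 75
Stage 2: 17(ω_s−ω_c) = −75(ω_r−ω_c),  ω_r=0, ω_c=1
Stage 2: ω_s = 1 − (75/17)(0−1) = 92/17
  ⇒ ω_s²/ω_c² = 92/17
Coupling ω_c² = ω_c¹ ⇒ overall = 89/118 × 92/17 = 4094/1003

4094/1003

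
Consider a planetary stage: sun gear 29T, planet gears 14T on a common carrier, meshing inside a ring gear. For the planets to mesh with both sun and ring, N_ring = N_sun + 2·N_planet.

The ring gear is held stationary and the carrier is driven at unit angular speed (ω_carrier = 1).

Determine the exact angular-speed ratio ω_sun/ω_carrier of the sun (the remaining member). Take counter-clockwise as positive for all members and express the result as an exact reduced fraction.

86/29

N_ring = 29 + 2·14 = 57
29(ω_s−ω_c) = −57(ω_r−ω_c),  ω_r=0, ω_c=1
ω_s = 1 − (57/29)(0−1) = 86/29
ω_s/ω_c = 86/29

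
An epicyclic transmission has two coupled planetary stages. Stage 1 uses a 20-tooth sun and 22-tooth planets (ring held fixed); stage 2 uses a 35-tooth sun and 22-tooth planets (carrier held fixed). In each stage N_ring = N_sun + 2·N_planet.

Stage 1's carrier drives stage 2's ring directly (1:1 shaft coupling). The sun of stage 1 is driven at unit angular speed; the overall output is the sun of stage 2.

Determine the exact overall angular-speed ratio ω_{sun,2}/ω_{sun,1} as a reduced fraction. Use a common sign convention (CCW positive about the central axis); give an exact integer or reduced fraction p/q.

Stage 1: N_ring = 20 + 2·22 = 64
Stage 1: 20(ω_s−ω_c) = −64(ω_r−ω_c),  ω_r=0, ω_s=1
Stage 1: 20(1−ω_c) = −64(0−ω_c)  ⇒  84ω_c = 20  ⇒  ω_c = 5/21
  ⇒ ω_c¹/ω_s¹ = 5/21
Stage 2: N_ring = 35 + 2·22 = 79
Stage 2: 35(ω_s−ω_c) = −79(ω_r−ω_c),  ω_c=0, ω_r=1
Stage 2: ω_s = 0 − (79/35)(1−0) = -79/35
  ⇒ ω_s²/ω_r² = -79/35
Coupling ω_r² = ω_c¹ ⇒ overall = 5/21 × -79/35 = -79/147

-79/147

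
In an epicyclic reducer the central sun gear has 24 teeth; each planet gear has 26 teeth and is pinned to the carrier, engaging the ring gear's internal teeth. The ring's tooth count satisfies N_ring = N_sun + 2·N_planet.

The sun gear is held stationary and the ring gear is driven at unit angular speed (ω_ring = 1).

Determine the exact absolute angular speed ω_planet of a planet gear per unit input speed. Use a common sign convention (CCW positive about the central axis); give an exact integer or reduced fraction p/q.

19/13

N_ring = 24 + 2·26 = 76
24(ω_s−ω_c) = −76(ω_r−ω_c),  ω_s=0, ω_r=1
24(0−ω_c) = −76(1−ω_c)  ⇒  100ω_c = 76  ⇒  ω_c = 19/25
sun–planet: 24·(0−19/25) = −26·(ω_p−ω_c)  ⇒  ω_p−ω_c = −(24/26)·(-19/25) = 228/325
ω_p = 19/25 + 228/325 = 19/13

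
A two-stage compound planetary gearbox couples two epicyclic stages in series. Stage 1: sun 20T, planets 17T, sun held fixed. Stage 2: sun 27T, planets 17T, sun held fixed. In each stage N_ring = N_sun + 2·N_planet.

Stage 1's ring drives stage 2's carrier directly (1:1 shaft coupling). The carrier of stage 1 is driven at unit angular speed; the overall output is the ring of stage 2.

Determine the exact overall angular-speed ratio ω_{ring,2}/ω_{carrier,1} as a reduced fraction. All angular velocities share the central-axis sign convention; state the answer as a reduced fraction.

Stage 1: N_ring = 20 + 2·17 = 54
Stage 1: 20(ω_s−ω_c) = −54(ω_r−ω_c),  ω_s=0, ω_c=1
Stage 1: ω_r = 1 − (20/54)(0−1) = 37/27
  ⇒ ω_r¹/ω_c¹ = 37/27
Stage 2: N_ring = 27 + 2·17 = 61
Stage 2: 27(ω_s−ω_c) = −61(ω_r−ω_c),  ω_s=0, ω_c=1
Stage 2: ω_r = 1 − (27/61)(0−1) = 88/61
  ⇒ ω_r²/ω_c² = 88/61
Coupling ω_c² = ω_r¹ ⇒ overall = 37/27 × 88/61 = 3256/1647

3256/1647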